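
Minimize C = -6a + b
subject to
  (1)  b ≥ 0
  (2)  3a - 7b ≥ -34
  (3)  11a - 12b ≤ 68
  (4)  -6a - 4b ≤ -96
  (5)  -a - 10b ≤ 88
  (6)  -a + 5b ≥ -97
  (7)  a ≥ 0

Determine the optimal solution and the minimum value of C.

a = 884/41, b = 578/41, minimum C = -4726/41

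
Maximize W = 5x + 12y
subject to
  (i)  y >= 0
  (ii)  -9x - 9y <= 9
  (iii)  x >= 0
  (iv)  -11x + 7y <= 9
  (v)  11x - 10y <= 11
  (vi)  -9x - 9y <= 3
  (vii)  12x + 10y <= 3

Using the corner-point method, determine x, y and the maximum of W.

x = 0, y = 3/10, maximum W = 18/5

Extreme points and W = 5x + 12y:
  (0, 0) → W = 0
  (1/4, 0) → W = 5/4
  (0, 3/10) → W = 18/5

At the optimal vertex, x = 0 and 12x + 10y = 3.
Solving simultaneously gives x = 0, y = 3/10.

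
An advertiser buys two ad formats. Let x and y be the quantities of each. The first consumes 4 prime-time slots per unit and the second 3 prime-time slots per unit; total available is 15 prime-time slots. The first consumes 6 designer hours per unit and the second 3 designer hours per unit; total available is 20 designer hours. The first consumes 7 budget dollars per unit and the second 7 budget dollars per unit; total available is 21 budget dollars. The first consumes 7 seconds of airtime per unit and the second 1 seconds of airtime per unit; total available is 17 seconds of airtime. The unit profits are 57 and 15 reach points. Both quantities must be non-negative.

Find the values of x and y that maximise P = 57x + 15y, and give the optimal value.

x = 7/3, y = 2/3, maximum P = 143

Feasible corners and P = 57x + 15y:
  (0, 0) → P = 0
  (0, 3) → P = 45
  (17/7, 0) → P = 969/7
  (7/3, 2/3) → P = 143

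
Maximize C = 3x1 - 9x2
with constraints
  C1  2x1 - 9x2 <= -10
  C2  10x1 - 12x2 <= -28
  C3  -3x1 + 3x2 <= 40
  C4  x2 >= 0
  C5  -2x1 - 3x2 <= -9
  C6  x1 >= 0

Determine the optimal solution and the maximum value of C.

Feasible corners and C = 3x1 - 9x2:
  (4/9, 73/27) → C = -23
  (0, 40/3) → C = -120
  (0, 3) → C = -27
The feasible region is unbounded (it extends along (6, 5), (1, 1)), but C strictly decreases along every unbounded feasible direction, so there is no improving ray and the maximum is attained at a vertex.

The optimum lies where 10x1 - 12x2 = -28 and -2x1 - 3x2 = -9.
Solving simultaneously gives x1 = 4/9, x2 = 73/27.

x1 = 4/9, x2 = 73/27, maximum C = -23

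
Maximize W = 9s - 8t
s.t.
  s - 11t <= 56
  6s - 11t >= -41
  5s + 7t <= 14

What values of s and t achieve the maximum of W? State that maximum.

s = 273/31, t = -133/31, maximum W = 3521/31

Vertices and W = 9s - 8t:
  (-97/5, -377/55) → W = -6587/55
  (273/31, -133/31) → W = 3521/31
  (-133/97, 289/97) → W = -3509/97

The binding constraints are s - 11t = 56 and 5s + 7t = 14.
Solving simultaneously gives s = 273/31, t = -133/31.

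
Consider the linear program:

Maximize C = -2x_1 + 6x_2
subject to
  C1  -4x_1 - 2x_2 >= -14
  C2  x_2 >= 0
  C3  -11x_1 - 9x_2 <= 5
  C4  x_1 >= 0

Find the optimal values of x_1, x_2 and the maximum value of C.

x_1 = 0, x_2 = 7, maximum C = 42

Vertices and C = -2x_1 + 6x_2:
  (7/2, 0) → C = -7
  (0, 7) → C = 42
  (0, 0) → C = 0

The binding constraints are -4x_1 - 2x_2 = -14 and x_1 = 0.
Solving simultaneously gives x_1 = 0, x_2 = 7.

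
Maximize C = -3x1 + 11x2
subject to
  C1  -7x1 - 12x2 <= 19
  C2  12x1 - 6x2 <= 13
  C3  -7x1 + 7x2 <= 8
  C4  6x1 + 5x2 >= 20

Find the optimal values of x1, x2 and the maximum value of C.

The optimum lies where 12x1 - 6x2 = 13 and -7x1 + 7x2 = 8.
Solving simultaneously gives x1 = 139/42, x2 = 187/42.

x1 = 139/42, x2 = 187/42, maximum C = 820/21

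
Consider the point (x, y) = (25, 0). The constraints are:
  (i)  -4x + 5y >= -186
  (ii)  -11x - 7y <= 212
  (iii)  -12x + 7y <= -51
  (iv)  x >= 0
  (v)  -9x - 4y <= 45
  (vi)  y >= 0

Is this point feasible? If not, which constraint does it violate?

(i): -100 ≥ -186 ✓
(ii): -275 ≤ 212 ✓
(iii): -300 ≤ -51 ✓
(iv): 25 ≥ 0 ✓
(v): -225 ≤ 45 ✓
(vi): 0 ≥ 0 ✓

feasible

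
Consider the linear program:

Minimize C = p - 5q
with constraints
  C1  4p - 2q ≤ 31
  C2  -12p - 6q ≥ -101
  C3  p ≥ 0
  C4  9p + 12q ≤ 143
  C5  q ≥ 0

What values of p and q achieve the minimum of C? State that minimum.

Extreme points and C = p - 5q:
  (97/12, 2/3) → C = 19/4
  (31/4, 0) → C = 31/4
  (59/15, 269/30) → C = -409/10
  (0, 143/12) → C = -715/12
  (0, 0) → C = 0

p = 0, q = 143/12, minimum C = -715/12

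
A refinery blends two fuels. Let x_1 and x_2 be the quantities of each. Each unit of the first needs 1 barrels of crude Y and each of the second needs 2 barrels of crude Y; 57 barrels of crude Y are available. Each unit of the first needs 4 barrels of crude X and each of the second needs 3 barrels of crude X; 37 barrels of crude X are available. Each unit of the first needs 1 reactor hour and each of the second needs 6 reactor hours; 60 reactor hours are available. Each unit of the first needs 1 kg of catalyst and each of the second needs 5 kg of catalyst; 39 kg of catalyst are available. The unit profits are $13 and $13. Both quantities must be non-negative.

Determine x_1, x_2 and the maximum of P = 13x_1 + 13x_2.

x_1 = 4, x_2 = 7, maximum P = 143

Feasible corners and P = 13x_1 + 13x_2:
  (0, 0) → P = 0
  (0, 39/5) → P = 507/5
  (37/4, 0) → P = 481/4
  (4, 7) → P = 143

The optimum lies where 4x_1 + 3x_2 = 37 and x_1 + 5x_2 = 39.
Solving simultaneously gives x_1 = 4, x_2 = 7.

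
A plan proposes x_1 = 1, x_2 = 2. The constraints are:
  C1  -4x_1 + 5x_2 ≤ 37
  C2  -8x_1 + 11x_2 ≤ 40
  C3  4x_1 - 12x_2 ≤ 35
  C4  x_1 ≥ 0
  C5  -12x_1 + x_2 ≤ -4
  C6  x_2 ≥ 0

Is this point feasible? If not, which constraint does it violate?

feasible

C1: 6 ≤ 37 ✓
C2: 14 ≤ 40 ✓
C3: -20 ≤ 35 ✓
C4: 1 ≥ 0 ✓
C5: -10 ≤ -4 ✓
C6: 2 ≥ 0 ✓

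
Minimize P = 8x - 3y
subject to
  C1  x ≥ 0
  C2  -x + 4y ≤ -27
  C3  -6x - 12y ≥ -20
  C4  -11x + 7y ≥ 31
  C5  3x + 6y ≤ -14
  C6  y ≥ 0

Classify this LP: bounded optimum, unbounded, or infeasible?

The boundaries 3x + 6y = -14 and y = 0 meet at (-14/3, 0), but that point violates x ≥ 0. Every candidate vertex is excluded by some other constraint, so the feasible region is empty.

infeasible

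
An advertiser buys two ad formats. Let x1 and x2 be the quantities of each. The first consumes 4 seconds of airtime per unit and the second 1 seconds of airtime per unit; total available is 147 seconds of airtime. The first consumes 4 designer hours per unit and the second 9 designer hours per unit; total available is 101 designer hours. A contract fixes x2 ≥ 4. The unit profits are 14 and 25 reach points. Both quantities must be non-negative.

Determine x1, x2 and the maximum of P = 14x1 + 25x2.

Feasible corners and P = 14x1 + 25x2:
  (0, 101/9) → P = 2525/9
  (0, 4) → P = 100
  (65/4, 4) → P = 655/2

The optimum lies where 4x1 + 9x2 = 101 and x2 = 4.
Solving simultaneously gives x1 = 65/4, x2 = 4.

x1 = 65/4, x2 = 4, maximum P = 655/2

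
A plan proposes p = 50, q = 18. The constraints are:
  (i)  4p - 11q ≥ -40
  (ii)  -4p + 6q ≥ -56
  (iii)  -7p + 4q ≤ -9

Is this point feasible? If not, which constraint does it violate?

not feasible — violates (ii)

Constraint (ii): -4p + 6q = -92, which is not ≥ -56. All other constraints are satisfied.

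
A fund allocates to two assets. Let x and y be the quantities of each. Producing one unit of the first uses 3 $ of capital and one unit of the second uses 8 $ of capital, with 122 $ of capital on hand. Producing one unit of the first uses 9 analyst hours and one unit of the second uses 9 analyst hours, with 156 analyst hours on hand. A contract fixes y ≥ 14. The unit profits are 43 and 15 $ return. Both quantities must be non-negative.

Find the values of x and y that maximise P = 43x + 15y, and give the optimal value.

Extreme points and P = 43x + 15y:
  (0, 61/4) → P = 915/4
  (0, 14) → P = 210
  (10/3, 14) → P = 1060/3

At the optimal vertex, 3x + 8y = 122 and 9x + 9y = 156.
Solving simultaneously gives x = 10/3, y = 14.

x = 10/3, y = 14, maximum P = 1060/3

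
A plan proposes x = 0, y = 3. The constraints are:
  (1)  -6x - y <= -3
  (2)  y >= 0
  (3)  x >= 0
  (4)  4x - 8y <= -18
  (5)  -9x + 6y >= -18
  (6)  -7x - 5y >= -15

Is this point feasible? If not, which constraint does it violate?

(1): -3 ≤ -3 ✓
(2): 3 ≥ 0 ✓
(3): 0 ≥ 0 ✓
(4): -24 ≤ -18 ✓
(5): 18 ≥ -18 ✓
(6): -15 ≥ -15 ✓

feasible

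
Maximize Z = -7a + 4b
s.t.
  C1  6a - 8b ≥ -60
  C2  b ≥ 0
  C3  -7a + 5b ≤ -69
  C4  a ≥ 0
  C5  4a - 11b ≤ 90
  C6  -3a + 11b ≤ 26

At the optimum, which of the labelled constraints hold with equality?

Feasible corners and Z = -7a + 4b:
  (69/7, 0) → Z = -69
  (45/2, 0) → Z = -315/2
  (889/62, 389/62) → Z = -4667/62
  (116, 34) → Z = -676

The maximum is at (69/7, 0). Substituting into each constraint, equality holds for C2 and C3; the remaining constraints have slack.

C2 and C3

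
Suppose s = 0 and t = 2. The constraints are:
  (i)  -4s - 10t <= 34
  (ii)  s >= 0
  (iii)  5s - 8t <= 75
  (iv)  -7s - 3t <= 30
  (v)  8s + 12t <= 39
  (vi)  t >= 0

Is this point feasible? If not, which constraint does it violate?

feasible

(i): -20 ≤ 34 ✓
(ii): 0 ≥ 0 ✓
(iii): -16 ≤ 75 ✓
(iv): -6 ≤ 30 ✓
(v): 24 ≤ 39 ✓
(vi): 2 ≥ 0 ✓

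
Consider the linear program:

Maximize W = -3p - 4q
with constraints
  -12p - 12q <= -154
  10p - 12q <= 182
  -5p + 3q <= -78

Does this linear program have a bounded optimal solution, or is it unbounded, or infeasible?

bounded optimum

Feasible corners and W = -3p - 4q:
  (168/11, -161/66) → W = -1190/33
  (233/16, -83/48) → W = -1765/48
The feasible region has finitely many vertices and no improving ray; the maximum is -1190/33 at (168/11, -161/66).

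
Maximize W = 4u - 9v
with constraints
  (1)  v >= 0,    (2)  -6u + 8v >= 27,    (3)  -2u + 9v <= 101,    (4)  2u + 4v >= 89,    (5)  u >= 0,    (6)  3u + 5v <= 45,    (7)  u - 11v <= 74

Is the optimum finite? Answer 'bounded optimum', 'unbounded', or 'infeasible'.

The boundaries -6u + 8v = 27 and u = 0 meet at (0, 27/8), but that point violates 2u + 4v ≥ 89. Every candidate vertex is excluded by some other constraint, so the feasible region is empty.

infeasible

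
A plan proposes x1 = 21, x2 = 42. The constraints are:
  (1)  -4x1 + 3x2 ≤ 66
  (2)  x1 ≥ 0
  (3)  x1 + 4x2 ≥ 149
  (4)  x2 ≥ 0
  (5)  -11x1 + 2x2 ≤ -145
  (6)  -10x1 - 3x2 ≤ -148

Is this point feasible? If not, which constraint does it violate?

(1): 42 ≤ 66 ✓
(2): 21 ≥ 0 ✓
(3): 189 ≥ 149 ✓
(4): 42 ≥ 0 ✓
(5): -147 ≤ -145 ✓
(6): -336 ≤ -148 ✓

feasible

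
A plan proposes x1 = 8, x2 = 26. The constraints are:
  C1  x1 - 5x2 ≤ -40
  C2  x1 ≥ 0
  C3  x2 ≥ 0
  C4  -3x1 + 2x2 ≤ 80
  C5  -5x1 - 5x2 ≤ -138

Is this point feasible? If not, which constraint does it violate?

C1: -122 ≤ -40 ✓
C2: 8 ≥ 0 ✓
C3: 26 ≥ 0 ✓
C4: 28 ≤ 80 ✓
C5: -170 ≤ -138 ✓

feasible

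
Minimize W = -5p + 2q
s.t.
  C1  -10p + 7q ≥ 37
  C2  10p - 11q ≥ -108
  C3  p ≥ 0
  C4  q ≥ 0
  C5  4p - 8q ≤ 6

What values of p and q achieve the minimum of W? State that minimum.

p = 349/40, q = 71/4, minimum W = -65/8

At the optimal vertex, -10p + 7q = 37 and 10p - 11q = -108.
Solving simultaneously gives p = 349/40, q = 71/4.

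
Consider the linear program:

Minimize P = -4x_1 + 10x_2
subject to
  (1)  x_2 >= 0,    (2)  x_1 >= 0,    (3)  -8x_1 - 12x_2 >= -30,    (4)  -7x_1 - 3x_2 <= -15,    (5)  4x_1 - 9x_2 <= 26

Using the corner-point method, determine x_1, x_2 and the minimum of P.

Vertices and P = -4x_1 + 10x_2:
  (15/4, 0) → P = -15
  (15/7, 0) → P = -60/7
  (3/2, 3/2) → P = 9

x_1 = 15/4, x_2 = 0, minimum P = -15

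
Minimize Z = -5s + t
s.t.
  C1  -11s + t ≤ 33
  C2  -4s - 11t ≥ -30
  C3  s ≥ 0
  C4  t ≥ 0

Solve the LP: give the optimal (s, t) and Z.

The binding constraints are -4s - 11t = -30 and t = 0.
Solving simultaneously gives s = 15/2, t = 0.

s = 15/2, t = 0, minimum Z = -75/2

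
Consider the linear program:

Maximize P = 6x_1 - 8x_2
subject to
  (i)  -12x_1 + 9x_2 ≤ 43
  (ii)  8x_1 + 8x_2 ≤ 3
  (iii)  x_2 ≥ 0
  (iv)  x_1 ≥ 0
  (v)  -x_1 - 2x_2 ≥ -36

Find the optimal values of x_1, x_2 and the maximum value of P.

x_1 = 3/8, x_2 = 0, maximum P = 9/4

Feasible corners and P = 6x_1 - 8x_2:
  (3/8, 0) → P = 9/4
  (0, 3/8) → P = -3
  (0, 0) → P = 0

At the optimal vertex, 8x_1 + 8x_2 = 3 and x_2 = 0.
Solving simultaneously gives x_1 = 3/8, x_2 = 0.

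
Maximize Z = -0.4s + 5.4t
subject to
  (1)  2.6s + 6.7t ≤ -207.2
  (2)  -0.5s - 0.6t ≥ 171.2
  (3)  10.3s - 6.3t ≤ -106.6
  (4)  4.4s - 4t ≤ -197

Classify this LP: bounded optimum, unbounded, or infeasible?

unbounded

From the feasible point (-102272/179, 34152/179), moving in the direction (-6.7, 2.6) keeps every constraint satisfied while Z increases without bound.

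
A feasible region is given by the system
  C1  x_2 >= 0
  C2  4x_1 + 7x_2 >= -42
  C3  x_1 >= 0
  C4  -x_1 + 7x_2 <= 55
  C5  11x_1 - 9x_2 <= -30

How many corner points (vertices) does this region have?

Pairwise boundary intersections that survive every other constraint:
  (0, 55/7)
  (0, 10/3)
  (285/68, 575/68)

3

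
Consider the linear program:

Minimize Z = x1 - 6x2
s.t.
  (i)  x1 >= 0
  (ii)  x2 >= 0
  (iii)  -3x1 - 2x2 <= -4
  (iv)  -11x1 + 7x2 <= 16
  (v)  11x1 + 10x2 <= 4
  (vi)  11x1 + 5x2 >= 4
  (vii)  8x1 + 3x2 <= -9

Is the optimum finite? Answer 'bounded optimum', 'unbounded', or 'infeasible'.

The boundaries 11x1 + 5x2 = 4 and 8x1 + 3x2 = -9 meet at (-57/7, 131/7), but that point violates x1 ≥ 0. Every candidate vertex is excluded by some other constraint, so the feasible region is empty.

infeasible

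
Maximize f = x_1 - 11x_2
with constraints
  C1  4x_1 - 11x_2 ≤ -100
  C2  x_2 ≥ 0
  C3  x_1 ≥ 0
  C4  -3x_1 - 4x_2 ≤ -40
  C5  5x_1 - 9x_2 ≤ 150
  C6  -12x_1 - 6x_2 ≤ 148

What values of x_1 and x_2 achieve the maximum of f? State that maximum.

Extreme points and f = x_1 - 11x_2:
  (40/49, 460/49) → f = -5020/49
  (2550/19, 1100/19) → f = -9550/19
  (0, 10) → f = -110
The feasible region is unbounded (it extends along (0, 1), (9, 5)), but f strictly decreases along every unbounded feasible direction, so there is no improving ray and the maximum is attained at a vertex.

At the optimal vertex, 4x_1 - 11x_2 = -100 and -3x_1 - 4x_2 = -40.
Solving simultaneously gives x_1 = 40/49, x_2 = 460/49.

x_1 = 40/49, x_2 = 460/49, maximum f = -5020/49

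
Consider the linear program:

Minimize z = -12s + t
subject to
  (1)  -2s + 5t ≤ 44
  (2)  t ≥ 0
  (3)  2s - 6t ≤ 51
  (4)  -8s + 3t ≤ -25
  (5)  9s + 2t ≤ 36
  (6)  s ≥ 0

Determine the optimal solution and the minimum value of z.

Corner points and z = -12s + t:
  (25/8, 0) → z = -75/2
  (4, 0) → z = -48
  (158/43, 63/43) → z = -1833/43

At the optimal vertex, t = 0 and 9s + 2t = 36.
Solving simultaneously gives s = 4, t = 0.

s = 4, t = 0, minimum z = -48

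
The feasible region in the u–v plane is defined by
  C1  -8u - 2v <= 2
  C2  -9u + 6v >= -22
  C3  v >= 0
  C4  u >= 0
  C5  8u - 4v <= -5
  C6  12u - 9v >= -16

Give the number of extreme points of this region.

3

Intersecting each pair of boundary lines and keeping only the points that satisfy every inequality leaves:
  (0, 5/4)
  (0, 16/9)
  (19/24, 17/6)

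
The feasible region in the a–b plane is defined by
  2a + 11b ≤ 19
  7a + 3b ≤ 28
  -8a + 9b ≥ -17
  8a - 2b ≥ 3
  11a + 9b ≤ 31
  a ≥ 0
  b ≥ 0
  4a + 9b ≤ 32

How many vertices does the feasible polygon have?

Intersecting each pair of boundary lines and keeping only the points that satisfy every inequality leaves:
  (71/92, 73/46)
  (170/103, 147/103)
  (48/19, 61/171)
  (17/8, 0)
  (3/8, 0)

5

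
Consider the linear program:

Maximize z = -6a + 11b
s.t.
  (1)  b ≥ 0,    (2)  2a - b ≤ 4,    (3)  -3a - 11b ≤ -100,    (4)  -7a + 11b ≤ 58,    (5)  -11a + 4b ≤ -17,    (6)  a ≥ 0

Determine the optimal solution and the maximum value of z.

At the optimal vertex, 2a - b = 4 and -7a + 11b = 58.
Solving simultaneously gives a = 34/5, b = 48/5.

a = 34/5, b = 48/5, maximum z = 324/5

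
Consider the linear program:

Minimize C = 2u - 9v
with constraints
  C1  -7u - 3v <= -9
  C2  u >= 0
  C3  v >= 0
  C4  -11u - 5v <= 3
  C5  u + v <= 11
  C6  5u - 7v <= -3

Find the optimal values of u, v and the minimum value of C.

Vertices and C = 2u - 9v:
  (0, 3) → C = -27
  (27/32, 33/32) → C = -243/32
  (0, 11) → C = -99
  (37/6, 29/6) → C = -187/6

The optimum lies where u = 0 and u + v = 11.
Solving simultaneously gives u = 0, v = 11.

u = 0, v = 11, minimum C = -99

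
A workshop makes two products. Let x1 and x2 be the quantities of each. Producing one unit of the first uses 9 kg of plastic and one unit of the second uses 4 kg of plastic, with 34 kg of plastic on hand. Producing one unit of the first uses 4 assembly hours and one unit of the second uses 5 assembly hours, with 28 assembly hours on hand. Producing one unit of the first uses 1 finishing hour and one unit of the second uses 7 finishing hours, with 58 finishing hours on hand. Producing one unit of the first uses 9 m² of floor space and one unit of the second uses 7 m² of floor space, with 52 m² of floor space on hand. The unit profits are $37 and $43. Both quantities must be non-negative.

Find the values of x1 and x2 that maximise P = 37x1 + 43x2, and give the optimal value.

Corner points and P = 37x1 + 43x2:
  (0, 0) → P = 0
  (0, 28/5) → P = 1204/5
  (34/9, 0) → P = 1258/9
  (2, 4) → P = 246

x1 = 2, x2 = 4, maximum P = 246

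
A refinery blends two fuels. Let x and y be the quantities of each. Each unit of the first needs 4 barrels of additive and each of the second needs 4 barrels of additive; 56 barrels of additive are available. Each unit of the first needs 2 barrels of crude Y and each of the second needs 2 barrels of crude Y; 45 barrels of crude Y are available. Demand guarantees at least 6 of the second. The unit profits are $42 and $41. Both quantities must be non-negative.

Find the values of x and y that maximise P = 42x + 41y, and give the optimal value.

x = 8, y = 6, maximum P = 582

Extreme points and P = 42x + 41y:
  (0, 14) → P = 574
  (0, 6) → P = 246
  (8, 6) → P = 582

At the optimal vertex, 4x + 4y = 56 and y = 6.
Solving simultaneously gives x = 8, y = 6.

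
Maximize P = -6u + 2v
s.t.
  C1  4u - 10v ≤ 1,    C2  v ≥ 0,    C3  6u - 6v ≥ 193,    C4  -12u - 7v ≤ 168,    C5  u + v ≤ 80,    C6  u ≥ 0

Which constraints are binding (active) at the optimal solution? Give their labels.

C1 and C3

Extreme points and P = -6u + 2v:
  (481/9, 383/18) → P = -2503/9
  (801/14, 319/14) → P = -2084/7
  (673/12, 287/12) → P = -866/3

The maximum is at (481/9, 383/18). Substituting into each constraint, equality holds for C1 and C3; the remaining constraints have slack.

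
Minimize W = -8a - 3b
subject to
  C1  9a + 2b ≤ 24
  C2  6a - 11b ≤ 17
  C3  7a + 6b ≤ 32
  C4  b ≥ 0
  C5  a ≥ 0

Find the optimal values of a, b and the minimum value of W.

a = 2, b = 3, minimum W = -25

Vertices and W = -8a - 3b:
  (2, 3) → W = -25
  (8/3, 0) → W = -64/3
  (0, 16/3) → W = -16
  (0, 0) → W = 0

At the optimal vertex, 9a + 2b = 24 and 7a + 6b = 32.
Solving simultaneously gives a = 2, b = 3.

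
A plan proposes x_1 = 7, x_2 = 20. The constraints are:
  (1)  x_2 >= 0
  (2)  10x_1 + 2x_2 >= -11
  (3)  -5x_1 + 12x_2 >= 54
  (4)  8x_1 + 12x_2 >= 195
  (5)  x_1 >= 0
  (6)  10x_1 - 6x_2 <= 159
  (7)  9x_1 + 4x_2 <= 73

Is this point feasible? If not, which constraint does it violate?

Constraint (7): 9x_1 + 4x_2 = 143, which is not ≤ 73. All other constraints are satisfied.

not feasible — violates (7)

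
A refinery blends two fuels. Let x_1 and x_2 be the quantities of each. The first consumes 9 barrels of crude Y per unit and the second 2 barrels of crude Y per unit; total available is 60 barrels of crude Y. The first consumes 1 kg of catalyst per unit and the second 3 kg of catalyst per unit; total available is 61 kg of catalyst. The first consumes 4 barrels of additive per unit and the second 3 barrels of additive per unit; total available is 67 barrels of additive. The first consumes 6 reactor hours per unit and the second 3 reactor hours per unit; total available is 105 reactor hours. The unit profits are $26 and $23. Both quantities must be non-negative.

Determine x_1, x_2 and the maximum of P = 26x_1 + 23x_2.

x_1 = 2, x_2 = 59/3, maximum P = 1513/3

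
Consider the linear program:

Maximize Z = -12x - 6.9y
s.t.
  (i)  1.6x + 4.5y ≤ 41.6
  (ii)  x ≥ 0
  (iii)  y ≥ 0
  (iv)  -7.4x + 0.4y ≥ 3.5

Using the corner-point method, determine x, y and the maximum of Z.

x = 0, y = 8.75, maximum Z = -60.375

Extreme points and Z = -12x - 6.9y:
  (0, 416/45) → Z = -4784/75
  (89/3394, 15672/1697) → Z = -543354/8485
  (0, 35/4) → Z = -483/8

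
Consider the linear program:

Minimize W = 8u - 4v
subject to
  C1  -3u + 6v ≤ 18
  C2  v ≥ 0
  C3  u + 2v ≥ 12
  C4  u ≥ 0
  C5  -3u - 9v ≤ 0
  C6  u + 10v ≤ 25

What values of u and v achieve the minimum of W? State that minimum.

Extreme points and W = 8u - 4v:
  (12, 0) → W = 96
  (25, 0) → W = 200
  (35/4, 13/8) → W = 127/2

The binding constraints are u + 2v = 12 and u + 10v = 25.
Solving simultaneously gives u = 35/4, v = 13/8.

u = 35/4, v = 13/8, minimum W = 127/2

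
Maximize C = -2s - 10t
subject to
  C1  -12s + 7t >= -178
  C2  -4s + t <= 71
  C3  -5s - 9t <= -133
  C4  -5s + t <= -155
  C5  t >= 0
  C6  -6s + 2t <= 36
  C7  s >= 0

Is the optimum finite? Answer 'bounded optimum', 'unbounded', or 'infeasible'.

bounded optimum

Feasible corners and C = -2s - 10t:
  (907/23, 970/23) → C = -11514/23
  (173/2, 555/2) → C = -2948
The feasible region has finitely many vertices and no improving ray; the maximum is -11514/23 at (907/23, 970/23).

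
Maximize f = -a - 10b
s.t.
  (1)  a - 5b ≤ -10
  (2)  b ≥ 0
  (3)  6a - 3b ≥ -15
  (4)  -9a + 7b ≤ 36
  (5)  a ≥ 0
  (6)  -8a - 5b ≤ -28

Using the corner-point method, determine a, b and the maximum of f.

a = 2, b = 12/5, maximum f = -26

The feasible region is unbounded (it extends along (5, 1), (7, 9)), but f strictly decreases along every unbounded feasible direction, so there is no improving ray and the maximum is attained at a vertex.

The optimum lies where a - 5b = -10 and -8a - 5b = -28.
Solving simultaneously gives a = 2, b = 12/5.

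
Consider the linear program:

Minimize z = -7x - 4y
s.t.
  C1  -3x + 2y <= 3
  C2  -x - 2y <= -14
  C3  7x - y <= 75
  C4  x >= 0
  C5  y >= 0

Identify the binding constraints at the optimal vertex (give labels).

C1 and C3

Extreme points and z = -7x - 4y:
  (11/4, 45/8) → z = -167/4
  (153/11, 246/11) → z = -2055/11
  (164/15, 23/15) → z = -248/3

The minimum is at (153/11, 246/11). Substituting into each constraint, equality holds for C1 and C3; the remaining constraints have slack.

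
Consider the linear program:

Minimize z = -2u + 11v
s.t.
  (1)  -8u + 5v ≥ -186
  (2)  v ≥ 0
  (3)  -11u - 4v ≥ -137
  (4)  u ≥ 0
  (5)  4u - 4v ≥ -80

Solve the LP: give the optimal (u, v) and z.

Extreme points and z = -2u + 11v:
  (137/11, 0) → z = -274/11
  (0, 0) → z = 0
  (19/5, 119/5) → z = 1271/5
  (0, 20) → z = 220

u = 137/11, v = 0, minimum z = -274/11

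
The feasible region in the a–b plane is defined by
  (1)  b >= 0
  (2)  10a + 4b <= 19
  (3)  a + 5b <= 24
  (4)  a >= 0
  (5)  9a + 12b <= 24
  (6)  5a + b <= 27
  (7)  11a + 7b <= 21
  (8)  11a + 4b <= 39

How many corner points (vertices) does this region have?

5

Pairwise boundary intersections that survive every other constraint:
  (19/10, 0)
  (0, 0)
  (49/26, 1/26)
  (0, 2)
  (28/23, 25/23)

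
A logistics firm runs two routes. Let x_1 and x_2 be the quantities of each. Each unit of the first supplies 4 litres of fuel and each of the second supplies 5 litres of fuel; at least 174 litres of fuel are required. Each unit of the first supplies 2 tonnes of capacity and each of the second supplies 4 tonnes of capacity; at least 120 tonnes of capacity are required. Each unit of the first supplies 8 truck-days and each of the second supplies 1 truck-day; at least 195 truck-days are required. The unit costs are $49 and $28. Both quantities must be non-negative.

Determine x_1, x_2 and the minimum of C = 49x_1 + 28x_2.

x_1 = 22, x_2 = 19, minimum C = 1610

Corner points and C = 49x_1 + 28x_2:
  (0, 195) → C = 5460
  (60, 0) → C = 2940
  (22, 19) → C = 1610
The feasible region is unbounded (it extends along (0, 1), (1, 0)), but C strictly increases along every unbounded feasible direction, so there is no improving ray and the minimum is attained at a vertex.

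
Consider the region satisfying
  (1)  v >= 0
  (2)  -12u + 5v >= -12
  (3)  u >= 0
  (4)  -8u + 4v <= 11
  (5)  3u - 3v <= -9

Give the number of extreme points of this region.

The feasible vertices (each the meet of two boundaries and inside every other half-plane) are:
  (103/8, 57/2)
  (27/7, 48/7)
  (1/4, 13/4)

3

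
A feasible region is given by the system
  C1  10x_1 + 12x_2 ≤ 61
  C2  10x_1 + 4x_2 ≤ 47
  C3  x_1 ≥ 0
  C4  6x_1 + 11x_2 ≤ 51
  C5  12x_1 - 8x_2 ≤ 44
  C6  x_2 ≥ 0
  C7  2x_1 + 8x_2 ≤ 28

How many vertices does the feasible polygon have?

The feasible vertices (each the meet of two boundaries and inside every other half-plane) are:
  (4, 7/4)
  (19/7, 79/28)
  (69/16, 31/32)
  (0, 0)
  (0, 7/2)
  (11/3, 0)

6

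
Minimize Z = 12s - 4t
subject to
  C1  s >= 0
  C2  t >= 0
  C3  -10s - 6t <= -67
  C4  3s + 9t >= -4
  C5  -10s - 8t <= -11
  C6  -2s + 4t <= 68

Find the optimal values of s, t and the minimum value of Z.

s = 0, t = 17, minimum Z = -68

Feasible corners and Z = 12s - 4t:
  (0, 67/6) → Z = -134/3
  (0, 17) → Z = -68
  (67/10, 0) → Z = 402/5
The feasible region is unbounded (it extends along (2, 1), (1, 0)), but Z strictly increases along every unbounded feasible direction, so there is no improving ray and the minimum is attained at a vertex.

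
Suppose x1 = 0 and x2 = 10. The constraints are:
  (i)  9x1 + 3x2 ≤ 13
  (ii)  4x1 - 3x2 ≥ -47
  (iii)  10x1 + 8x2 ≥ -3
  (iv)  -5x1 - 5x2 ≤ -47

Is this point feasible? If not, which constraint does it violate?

Constraint (i): 9x1 + 3x2 = 30, which is not ≤ 13. All other constraints are satisfied.

not feasible — violates (i)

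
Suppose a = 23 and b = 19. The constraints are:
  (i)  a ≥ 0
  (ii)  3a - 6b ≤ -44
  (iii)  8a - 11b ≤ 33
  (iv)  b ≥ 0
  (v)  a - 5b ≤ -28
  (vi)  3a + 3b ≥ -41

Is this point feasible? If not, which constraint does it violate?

feasible

(i): 23 ≥ 0 ✓
(ii): -45 ≤ -44 ✓
(iii): -25 ≤ 33 ✓
(iv): 19 ≥ 0 ✓
(v): -72 ≤ -28 ✓
(vi): 126 ≥ -41 ✓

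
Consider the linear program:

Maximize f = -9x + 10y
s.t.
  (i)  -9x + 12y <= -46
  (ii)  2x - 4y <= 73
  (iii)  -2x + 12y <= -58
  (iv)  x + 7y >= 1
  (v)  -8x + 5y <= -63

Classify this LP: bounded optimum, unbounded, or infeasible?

bounded optimum

Vertices and f = -9x + 10y:
  (161/4, 15/8) → f = -687/2
  (515/18, -71/18) → f = -5345/18
  (209/13, -28/13) → f = -2161/13
The feasible region has finitely many vertices and no improving ray; the maximum is -2161/13 at (209/13, -28/13).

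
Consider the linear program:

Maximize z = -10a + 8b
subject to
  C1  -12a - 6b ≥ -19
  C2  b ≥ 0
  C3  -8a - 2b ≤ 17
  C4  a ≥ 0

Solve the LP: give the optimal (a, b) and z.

a = 0, b = 19/6, maximum z = 76/3

The optimum lies where -12a - 6b = -19 and a = 0.
Solving simultaneously gives a = 0, b = 19/6.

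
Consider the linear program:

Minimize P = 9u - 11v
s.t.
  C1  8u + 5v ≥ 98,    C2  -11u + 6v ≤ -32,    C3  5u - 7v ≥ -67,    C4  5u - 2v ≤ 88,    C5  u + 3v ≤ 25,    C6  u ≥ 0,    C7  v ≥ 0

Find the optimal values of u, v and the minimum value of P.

u = 169/19, v = 102/19, minimum P = 21

Vertices and P = 9u - 11v:
  (169/19, 102/19) → P = 21
  (49/4, 0) → P = 441/4
  (314/17, 37/17) → P = 2419/17
  (88/5, 0) → P = 792/5

The binding constraints are 8u + 5v = 98 and u + 3v = 25.
Solving simultaneously gives u = 169/19, v = 102/19.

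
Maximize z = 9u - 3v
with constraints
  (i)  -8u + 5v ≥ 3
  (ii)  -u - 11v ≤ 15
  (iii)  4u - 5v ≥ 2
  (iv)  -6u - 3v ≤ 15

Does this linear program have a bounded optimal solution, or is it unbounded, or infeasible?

The boundaries -8u + 5v = 3 and -u - 11v = 15 meet at (-36/31, -39/31), but that point violates 4u - 5v ≥ 2. Every candidate vertex is excluded by some other constraint, so the feasible region is empty.

infeasible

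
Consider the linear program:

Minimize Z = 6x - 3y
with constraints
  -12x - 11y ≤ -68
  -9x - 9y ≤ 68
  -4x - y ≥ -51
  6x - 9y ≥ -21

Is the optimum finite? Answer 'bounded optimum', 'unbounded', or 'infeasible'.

bounded optimum

Extreme points and Z = 6x - 3y:
  (493/32, -85/8) → Z = 1989/16
  (127/58, 110/29) → Z = 51/29
  (73/7, 65/7) → Z = 243/7
The feasible region has finitely many vertices and no improving ray; the minimum is 51/29 at (127/58, 110/29).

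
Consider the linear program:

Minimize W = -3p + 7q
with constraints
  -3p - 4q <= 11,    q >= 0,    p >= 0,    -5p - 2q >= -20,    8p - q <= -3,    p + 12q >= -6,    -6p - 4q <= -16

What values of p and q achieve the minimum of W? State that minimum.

Corner points and W = -3p + 7q:
  (0, 10) → W = 70
  (0, 4) → W = 28
  (2/3, 25/3) → W = 169/3
  (2/19, 73/19) → W = 505/19

The binding constraints are 8p - q = -3 and -6p - 4q = -16.
Solving simultaneously gives p = 2/19, q = 73/19.

p = 2/19, q = 73/19, minimum W = 505/19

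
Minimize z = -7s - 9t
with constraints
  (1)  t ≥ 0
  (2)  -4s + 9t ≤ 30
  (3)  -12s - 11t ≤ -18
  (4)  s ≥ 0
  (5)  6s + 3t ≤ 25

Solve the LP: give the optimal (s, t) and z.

Extreme points and z = -7s - 9t:
  (3/2, 0) → z = -21/2
  (25/6, 0) → z = -175/6
  (0, 10/3) → z = -30
  (45/22, 140/33) → z = -105/2
  (0, 18/11) → z = -162/11

s = 45/22, t = 140/33, minimum z = -105/2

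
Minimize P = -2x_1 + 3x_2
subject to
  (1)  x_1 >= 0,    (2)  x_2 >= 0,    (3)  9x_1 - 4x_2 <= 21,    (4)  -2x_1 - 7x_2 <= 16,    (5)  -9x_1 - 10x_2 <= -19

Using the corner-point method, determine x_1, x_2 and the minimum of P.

Extreme points and P = -2x_1 + 3x_2:
  (0, 19/10) → P = 57/10
  (7/3, 0) → P = -14/3
  (19/9, 0) → P = -38/9
The feasible region is unbounded (it extends along (0, 1), (4, 9)), but P strictly increases along every unbounded feasible direction, so there is no improving ray and the minimum is attained at a vertex.

x_1 = 7/3, x_2 = 0, minimum P = -14/3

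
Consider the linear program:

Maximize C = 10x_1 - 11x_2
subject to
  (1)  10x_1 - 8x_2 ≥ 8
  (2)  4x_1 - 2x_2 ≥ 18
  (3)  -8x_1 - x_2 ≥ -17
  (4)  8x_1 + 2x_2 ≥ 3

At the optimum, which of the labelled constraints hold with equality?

(3) and (4)

Vertices and C = 10x_1 - 11x_2:
  (13/5, -19/5) → C = 339/5
  (7/4, -11/2) → C = 78
  (31/8, -14) → C = 771/4

The maximum is at (31/8, -14). Substituting into each constraint, equality holds for (3) and (4); the remaining constraints have slack.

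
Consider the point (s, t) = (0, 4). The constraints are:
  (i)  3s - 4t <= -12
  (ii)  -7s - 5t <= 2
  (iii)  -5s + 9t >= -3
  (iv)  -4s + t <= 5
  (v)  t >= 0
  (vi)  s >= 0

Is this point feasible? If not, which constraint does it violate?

(i): -16 ≤ -12 ✓
(ii): -20 ≤ 2 ✓
(iii): 36 ≥ -3 ✓
(iv): 4 ≤ 5 ✓
(v): 4 ≥ 0 ✓
(vi): 0 ≥ 0 ✓

feasible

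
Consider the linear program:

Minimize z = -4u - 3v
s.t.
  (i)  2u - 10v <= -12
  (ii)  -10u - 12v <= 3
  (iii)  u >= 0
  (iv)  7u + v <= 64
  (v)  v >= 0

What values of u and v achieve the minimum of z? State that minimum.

Extreme points and z = -4u - 3v:
  (0, 6/5) → z = -18/5
  (157/18, 53/18) → z = -787/18
  (0, 64) → z = -192

The binding constraints are u = 0 and 7u + v = 64.
Solving simultaneously gives u = 0, v = 64.

u = 0, v = 64, minimum z = -192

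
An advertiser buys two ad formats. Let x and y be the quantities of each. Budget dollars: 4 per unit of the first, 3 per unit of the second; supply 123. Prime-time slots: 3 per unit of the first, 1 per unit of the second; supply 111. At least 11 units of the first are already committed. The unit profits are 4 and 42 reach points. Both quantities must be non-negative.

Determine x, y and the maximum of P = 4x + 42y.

Feasible corners and P = 4x + 42y:
  (123/4, 0) → P = 123
  (11, 0) → P = 44
  (11, 79/3) → P = 1150

x = 11, y = 79/3, maximum P = 1150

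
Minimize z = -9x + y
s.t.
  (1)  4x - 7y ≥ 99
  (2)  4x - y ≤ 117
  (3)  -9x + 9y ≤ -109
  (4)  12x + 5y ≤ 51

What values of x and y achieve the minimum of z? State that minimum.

x = 159/8, y = -75/2, minimum z = -1731/8

Feasible corners and z = -9x + y:
  (-128/27, -455/27) → z = 697/27
  (213/26, -123/13) → z = -2163/26
  (159/8, -75/2) → z = -1731/8
The feasible region is unbounded (it extends along (-1, -1), (-1, -4)), but z strictly increases along every unbounded feasible direction, so there is no improving ray and the minimum is attained at a vertex.

The optimum lies where 4x - y = 117 and 12x + 5y = 51.
Solving simultaneously gives x = 159/8, y = -75/2.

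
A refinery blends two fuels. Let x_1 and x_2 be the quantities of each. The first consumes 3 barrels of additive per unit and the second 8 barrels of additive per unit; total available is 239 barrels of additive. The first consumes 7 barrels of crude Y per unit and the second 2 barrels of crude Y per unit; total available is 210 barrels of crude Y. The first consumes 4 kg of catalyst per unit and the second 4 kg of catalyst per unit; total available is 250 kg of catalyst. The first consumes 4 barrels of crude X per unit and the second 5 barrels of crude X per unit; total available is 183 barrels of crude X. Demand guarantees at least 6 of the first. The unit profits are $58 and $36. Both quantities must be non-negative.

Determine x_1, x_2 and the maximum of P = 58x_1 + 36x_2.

Corner points and P = 58x_1 + 36x_2:
  (30, 0) → P = 1740
  (6, 0) → P = 348
  (269/17, 407/17) → P = 30254/17
  (6, 221/8) → P = 2685/2
  (76/3, 49/3) → P = 6172/3

x_1 = 76/3, x_2 = 49/3, maximum P = 6172/3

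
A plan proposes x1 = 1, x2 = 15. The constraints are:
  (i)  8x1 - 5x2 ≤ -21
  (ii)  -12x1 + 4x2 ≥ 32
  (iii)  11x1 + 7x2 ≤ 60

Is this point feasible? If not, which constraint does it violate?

Constraint (iii): 11x1 + 7x2 = 116, which is not ≤ 60. All other constraints are satisfied.

not feasible — violates (iii)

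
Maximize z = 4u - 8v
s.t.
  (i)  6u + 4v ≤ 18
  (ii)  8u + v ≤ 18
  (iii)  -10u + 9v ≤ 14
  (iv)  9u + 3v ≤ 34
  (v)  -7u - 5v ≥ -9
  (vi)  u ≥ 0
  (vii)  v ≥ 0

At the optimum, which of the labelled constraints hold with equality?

Feasible corners and z = 4u - 8v:
  (11/113, 188/113) → z = -1460/113
  (0, 14/9) → z = -112/9
  (9/7, 0) → z = 36/7
  (0, 0) → z = 0

The maximum is at (9/7, 0). Substituting into each constraint, equality holds for (v) and (vii); the remaining constraints have slack.

(v) and (vii)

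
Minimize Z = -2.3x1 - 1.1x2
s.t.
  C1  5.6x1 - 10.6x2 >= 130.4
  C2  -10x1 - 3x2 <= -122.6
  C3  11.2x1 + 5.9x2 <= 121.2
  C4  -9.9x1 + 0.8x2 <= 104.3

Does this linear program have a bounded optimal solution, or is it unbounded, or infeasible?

From the feasible point (17987/1270, -4028/635), moving in the direction (5.9, -11.2) keeps every constraint satisfied while Z decreases without bound.

unbounded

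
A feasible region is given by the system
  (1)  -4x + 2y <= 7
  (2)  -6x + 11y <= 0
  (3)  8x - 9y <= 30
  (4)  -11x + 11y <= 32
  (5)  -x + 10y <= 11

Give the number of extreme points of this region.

The feasible vertices (each the meet of two boundaries and inside every other half-plane) are:
  (-77/32, -21/16)
  (-123/20, -44/5)
  (121/49, 66/49)
  (399/71, 118/71)

4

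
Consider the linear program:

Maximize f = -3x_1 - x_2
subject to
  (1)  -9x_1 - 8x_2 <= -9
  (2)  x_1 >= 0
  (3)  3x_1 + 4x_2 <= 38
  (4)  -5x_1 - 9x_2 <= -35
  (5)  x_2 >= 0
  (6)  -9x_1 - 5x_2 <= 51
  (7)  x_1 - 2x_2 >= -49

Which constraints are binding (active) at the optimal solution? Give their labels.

Vertices and f = -3x_1 - x_2:
  (0, 19/2) → f = -19/2
  (0, 35/9) → f = -35/9
  (38/3, 0) → f = -38
  (7, 0) → f = -21

The maximum is at (0, 35/9). Substituting into each constraint, equality holds for (2) and (4); the remaining constraints have slack.

(2) and (4)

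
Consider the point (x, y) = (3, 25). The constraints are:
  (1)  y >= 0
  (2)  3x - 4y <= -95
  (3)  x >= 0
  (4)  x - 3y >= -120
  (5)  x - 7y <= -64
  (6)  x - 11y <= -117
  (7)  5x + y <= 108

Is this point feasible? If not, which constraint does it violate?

not feasible — violates (2)

Constraint (2): 3x - 4y = -91, which is not ≤ -95. All other constraints are satisfied.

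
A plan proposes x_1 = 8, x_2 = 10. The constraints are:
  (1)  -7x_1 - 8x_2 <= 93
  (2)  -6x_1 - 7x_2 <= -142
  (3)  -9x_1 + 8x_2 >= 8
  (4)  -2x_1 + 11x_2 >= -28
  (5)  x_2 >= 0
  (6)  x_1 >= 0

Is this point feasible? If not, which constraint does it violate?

not feasible — violates (2)

Constraint (2): -6x_1 - 7x_2 = -118, which is not ≤ -142. All other constraints are satisfied.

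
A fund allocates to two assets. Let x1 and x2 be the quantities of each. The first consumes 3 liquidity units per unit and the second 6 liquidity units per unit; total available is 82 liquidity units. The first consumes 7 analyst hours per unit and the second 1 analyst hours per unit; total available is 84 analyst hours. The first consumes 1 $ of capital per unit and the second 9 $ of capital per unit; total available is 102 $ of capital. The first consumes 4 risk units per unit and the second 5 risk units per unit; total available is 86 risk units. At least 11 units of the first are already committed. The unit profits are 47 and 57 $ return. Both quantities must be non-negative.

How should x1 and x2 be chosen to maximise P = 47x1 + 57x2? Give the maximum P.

Corner points and P = 47x1 + 57x2:
  (12, 0) → P = 564
  (11, 0) → P = 517
  (11, 7) → P = 916

x1 = 11, x2 = 7, maximum P = 916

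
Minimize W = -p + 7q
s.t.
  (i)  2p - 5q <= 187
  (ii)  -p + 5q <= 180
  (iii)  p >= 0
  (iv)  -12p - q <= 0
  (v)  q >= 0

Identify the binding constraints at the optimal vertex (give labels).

(i) and (v)

Vertices and W = -p + 7q:
  (367, 547/5) → W = 1994/5
  (187/2, 0) → W = -187/2
  (0, 36) → W = 252
  (0, 0) → W = 0

The minimum is at (187/2, 0). Substituting into each constraint, equality holds for (i) and (v); the remaining constraints have slack.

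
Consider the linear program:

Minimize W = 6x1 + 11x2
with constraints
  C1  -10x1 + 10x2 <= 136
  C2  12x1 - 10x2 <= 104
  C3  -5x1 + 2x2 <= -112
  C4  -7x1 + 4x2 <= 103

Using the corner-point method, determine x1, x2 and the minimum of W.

At the optimal vertex, 12x1 - 10x2 = 104 and -5x1 + 2x2 = -112.
Solving simultaneously gives x1 = 456/13, x2 = 412/13.

x1 = 456/13, x2 = 412/13, minimum W = 7268/13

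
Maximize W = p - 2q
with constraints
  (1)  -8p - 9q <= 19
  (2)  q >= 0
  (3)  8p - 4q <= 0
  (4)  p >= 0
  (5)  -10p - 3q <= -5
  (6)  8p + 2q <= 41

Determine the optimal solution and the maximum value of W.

Feasible corners and W = p - 2q:
  (5/16, 5/8) → W = -15/16
  (41/12, 41/6) → W = -41/4
  (0, 5/3) → W = -10/3
  (0, 41/2) → W = -41

At the optimal vertex, 8p - 4q = 0 and -10p - 3q = -5.
Solving simultaneously gives p = 5/16, q = 5/8.

p = 5/16, q = 5/8, maximum W = -15/16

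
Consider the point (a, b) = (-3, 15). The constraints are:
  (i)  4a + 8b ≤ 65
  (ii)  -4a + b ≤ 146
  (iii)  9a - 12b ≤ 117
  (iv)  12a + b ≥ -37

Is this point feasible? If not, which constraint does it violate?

not feasible — violates (i)

Constraint (i): 4a + 8b = 108, which is not ≤ 65. All other constraints are satisfied.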